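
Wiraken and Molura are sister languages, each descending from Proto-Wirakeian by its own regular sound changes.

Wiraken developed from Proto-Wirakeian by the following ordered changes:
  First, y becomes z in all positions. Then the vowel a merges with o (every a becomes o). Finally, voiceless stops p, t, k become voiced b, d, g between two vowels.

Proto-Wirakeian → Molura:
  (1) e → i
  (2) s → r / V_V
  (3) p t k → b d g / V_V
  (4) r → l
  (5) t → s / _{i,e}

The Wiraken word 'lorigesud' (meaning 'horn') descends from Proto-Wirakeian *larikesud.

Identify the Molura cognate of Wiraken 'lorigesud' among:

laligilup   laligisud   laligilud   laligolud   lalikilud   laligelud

Molura: *larikesud
  larikesud → larikisud   [vowel merger]
  larikisud → larikirud   [rhotacism]
  larikirud → larigirud   [intervocalic voicing]
  larigirud → laligilud   [unconditioned shift]
  laligilud (rule 5 does not apply)
  giving Molura laligilud.
Only 'laligilud' matches the regular Molura development of *larikesud.

laligilud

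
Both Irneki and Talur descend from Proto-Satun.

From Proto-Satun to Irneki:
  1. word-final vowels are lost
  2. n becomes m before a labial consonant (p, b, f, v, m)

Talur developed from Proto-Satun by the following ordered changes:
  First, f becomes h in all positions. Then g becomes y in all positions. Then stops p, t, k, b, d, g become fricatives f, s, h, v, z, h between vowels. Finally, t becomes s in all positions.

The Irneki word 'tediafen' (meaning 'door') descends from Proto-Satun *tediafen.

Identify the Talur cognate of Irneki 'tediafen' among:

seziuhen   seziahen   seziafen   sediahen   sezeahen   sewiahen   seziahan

Talur: *tediafen > tediahen > teziahen > seziahen  (by unconditioned shift, intervocalic lenition, unconditioned shift)
The other candidates each miss or misapply at least one Talur change.

seziahen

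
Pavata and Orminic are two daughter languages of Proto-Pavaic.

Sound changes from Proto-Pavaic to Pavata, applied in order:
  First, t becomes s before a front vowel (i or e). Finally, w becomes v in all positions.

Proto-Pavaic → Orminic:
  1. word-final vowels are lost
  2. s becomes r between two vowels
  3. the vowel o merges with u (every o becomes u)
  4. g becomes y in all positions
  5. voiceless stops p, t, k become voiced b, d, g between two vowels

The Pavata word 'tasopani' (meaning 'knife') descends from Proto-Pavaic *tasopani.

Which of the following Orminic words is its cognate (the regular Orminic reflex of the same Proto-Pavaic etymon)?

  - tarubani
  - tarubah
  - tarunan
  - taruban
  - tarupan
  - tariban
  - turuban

Orminic: *tasopani > tasopan > taropan > tarupan > taruban  (by apocope, rhotacism, vowel merger, intervocalic voicing)
Only 'taruban' matches the regular Orminic development of *tasopani.

taruban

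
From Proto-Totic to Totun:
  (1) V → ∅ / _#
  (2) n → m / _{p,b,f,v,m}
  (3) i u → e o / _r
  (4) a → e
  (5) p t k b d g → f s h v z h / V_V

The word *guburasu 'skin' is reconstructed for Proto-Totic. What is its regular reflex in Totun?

Totun: *guburasu > guburas > guboras > gubores > guvores  (by apocope, pre-rhotic lowering, vowel merger, intervocalic lenition)

guvores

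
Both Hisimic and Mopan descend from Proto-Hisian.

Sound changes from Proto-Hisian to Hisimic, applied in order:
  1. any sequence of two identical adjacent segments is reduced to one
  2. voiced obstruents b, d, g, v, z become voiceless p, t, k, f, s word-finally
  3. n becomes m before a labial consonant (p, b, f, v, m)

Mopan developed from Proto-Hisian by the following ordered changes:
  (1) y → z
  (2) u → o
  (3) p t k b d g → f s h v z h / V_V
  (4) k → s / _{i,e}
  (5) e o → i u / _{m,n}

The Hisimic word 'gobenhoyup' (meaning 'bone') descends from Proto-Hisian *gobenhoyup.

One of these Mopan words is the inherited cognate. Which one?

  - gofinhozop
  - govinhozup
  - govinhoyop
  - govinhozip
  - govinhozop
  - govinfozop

govinhozop

Mopan: *gobenhoyup
  gobenhoyup → gobenhozup   [unconditioned shift]
  gobenhozup → gobenhozop   [vowel merger]
  gobenhozop → govenhozop   [intervocalic lenition]
  govenhozop (rule 4 does not apply)
  govenhozop → govinhozop   [pre-nasal raising]
  giving Mopan govinhozop.
The other candidates each miss or misapply at least one Mopan change.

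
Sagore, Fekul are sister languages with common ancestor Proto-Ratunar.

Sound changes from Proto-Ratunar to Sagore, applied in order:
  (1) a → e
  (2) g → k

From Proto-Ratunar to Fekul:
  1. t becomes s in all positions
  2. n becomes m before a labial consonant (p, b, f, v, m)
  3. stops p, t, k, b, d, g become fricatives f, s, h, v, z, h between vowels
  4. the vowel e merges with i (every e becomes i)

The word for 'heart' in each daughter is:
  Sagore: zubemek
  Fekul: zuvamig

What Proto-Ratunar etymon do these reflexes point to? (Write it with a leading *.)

Position 4: Sagore has e, Fekul has a. Fekul preserves a here (none of its changes turn any other segment into a), so the proto-segment is *a.
Position 6: Sagore has e, Fekul has i. Taking the neighbouring segments as reconstructed: Sagore e could go back to *a or *e; Fekul i could go back to *e or *i — the one source consistent with every daughter is *e.
Verify the candidate proto-form against each daughter:
Sagore: *zubameg > zubemeg > zubemek  (by vowel merger, unconditioned shift)
Fekul: *zubameg
  zubameg (rule 1 does not apply)
  zubameg (rule 2 does not apply)
  zubameg → zuvameg   [intervocalic lenition]
  zuvameg → zuvamig   [vowel merger]
  giving Fekul zuvamig.
No other proto-form is consistent with every reflex, so the reconstruction is *zubameg.

*zubameg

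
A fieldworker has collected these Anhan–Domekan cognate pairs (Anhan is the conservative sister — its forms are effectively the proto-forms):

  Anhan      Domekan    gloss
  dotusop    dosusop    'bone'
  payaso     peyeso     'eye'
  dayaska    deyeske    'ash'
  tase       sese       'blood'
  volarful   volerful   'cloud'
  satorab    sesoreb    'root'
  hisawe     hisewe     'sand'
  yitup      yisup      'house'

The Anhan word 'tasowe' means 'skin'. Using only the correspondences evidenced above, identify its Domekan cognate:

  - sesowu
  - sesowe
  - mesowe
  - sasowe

tase ~ sese — Anhan t corresponds to Domekan s word-initially before a back vowel.
payaso ~ peyeso, dayaska ~ deyeske — Anhan a corresponds to Domekan e after a consonant, before a consonant other than r, m, n, p, b, f, v.
Applying these to Anhan 'tasowe':
  tasowe → sasowe   (t→s word-initially before a back vowel)
  sasowe → sesowe   (a→e after a consonant, before a consonant other than r, m, n, p, b, f, v)
So the Domekan cognate is 'sesowe'.

sesowe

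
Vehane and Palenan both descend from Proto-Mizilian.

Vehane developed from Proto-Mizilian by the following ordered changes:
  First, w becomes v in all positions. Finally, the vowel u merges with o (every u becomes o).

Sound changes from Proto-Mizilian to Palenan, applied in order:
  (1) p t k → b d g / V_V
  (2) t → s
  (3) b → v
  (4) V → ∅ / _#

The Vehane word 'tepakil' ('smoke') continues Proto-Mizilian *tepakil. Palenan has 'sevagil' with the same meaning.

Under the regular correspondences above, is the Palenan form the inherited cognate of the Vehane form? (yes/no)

yes

Derive the expected Palenan reflex of *tepakil:
Palenan: *tepakil > tebagil > sebagil > sevagil  (by intervocalic voicing, unconditioned shift, unconditioned shift)
Palenan 'sevagil' matches the regular reflex exactly, so the pair is cognate.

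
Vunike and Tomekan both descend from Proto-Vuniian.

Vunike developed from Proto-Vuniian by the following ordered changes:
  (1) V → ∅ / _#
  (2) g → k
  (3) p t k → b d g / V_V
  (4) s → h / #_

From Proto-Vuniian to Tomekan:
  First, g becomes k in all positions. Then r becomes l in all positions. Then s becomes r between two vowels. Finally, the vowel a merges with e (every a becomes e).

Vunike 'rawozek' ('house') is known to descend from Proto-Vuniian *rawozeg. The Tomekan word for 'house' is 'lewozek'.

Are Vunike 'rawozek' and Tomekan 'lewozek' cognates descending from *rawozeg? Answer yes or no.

yes

Derive the expected Tomekan reflex of *rawozeg:
Tomekan: *rawozeg > rawozek > lawozek > lewozek  (by unconditioned shift, unconditioned shift, vowel merger)
Tomekan 'lewozek' matches the regular reflex exactly, so the pair is cognate.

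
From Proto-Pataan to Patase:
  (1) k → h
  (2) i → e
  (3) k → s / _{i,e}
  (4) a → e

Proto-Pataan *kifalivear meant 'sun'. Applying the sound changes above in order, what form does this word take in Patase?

hefeleveer

Patase: start from *kifalivear.
  rule 1 (unconditioned shift): kifalivear → hifalivear
  rule 2 (vowel merger): hifalivear → hefalevear
  rule 3: no change — hefalevear
  rule 4 (vowel merger): hefalevear → hefeleveer
  ⇒ Patase hefeleveer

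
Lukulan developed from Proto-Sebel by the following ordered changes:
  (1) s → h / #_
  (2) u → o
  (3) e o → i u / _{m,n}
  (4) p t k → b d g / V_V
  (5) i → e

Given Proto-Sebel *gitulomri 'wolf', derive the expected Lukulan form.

gedolumre

Lukulan: *gitulomri > gitolomri > gitolumri > gidolumri > gedolumre  (by vowel merger, pre-nasal raising, intervocalic voicing, vowel merger)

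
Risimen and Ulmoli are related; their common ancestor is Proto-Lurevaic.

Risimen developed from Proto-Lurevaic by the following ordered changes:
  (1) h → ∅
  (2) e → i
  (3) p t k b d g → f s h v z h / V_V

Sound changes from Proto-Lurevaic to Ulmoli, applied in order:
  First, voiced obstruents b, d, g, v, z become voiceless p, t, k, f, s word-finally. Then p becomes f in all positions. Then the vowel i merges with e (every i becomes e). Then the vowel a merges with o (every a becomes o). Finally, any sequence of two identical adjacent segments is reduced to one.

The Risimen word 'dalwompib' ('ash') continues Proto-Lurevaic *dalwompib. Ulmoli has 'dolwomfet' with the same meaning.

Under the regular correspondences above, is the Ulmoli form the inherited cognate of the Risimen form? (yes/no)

no

Derive the expected Ulmoli reflex of *dalwompib:
Ulmoli: *dalwompib > dalwompip > dalwomfif > dalwomfef > dolwomfef  (by final devoicing, unconditioned shift, vowel merger, vowel merger)
The regular Ulmoli reflex would be 'dolwomfef', but the attested form is 'dolwomfet'. The correspondence is irregular, so they are not cognates (the Ulmoli form has a different source).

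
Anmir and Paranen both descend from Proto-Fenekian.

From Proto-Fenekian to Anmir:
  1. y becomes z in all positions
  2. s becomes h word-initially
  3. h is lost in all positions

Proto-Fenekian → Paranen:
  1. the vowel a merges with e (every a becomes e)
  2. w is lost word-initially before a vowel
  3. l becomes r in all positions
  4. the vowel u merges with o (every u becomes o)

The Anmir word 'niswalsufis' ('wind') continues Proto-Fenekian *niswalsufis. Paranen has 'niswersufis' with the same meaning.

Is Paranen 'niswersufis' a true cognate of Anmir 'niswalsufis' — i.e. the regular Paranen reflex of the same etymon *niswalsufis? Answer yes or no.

no

Derive the expected Paranen reflex of *niswalsufis:
Paranen: *niswalsufis > niswelsufis > niswersufis > niswersofis  (by vowel merger, unconditioned shift, vowel merger)
The regular Paranen reflex would be 'niswersofis', but the attested form is 'niswersufis'. The correspondence is irregular, so they are not cognates (the Paranen form has a different source).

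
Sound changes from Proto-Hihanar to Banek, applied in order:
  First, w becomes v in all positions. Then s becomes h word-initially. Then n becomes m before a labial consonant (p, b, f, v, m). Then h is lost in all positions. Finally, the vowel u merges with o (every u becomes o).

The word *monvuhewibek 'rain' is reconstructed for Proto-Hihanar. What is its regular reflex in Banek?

momvoevibek

Banek: start from *monvuhewibek.
  rule 1 (unconditioned shift): monvuhewibek → monvuhevibek
  rule 2: no change — monvuhevibek
  rule 3 (nasal place assimilation): monvuhevibek → momvuhevibek
  rule 4 (h-loss): momvuhevibek → momvuevibek
  rule 5 (vowel merger): momvuevibek → momvoevibek
  ⇒ Banek momvoevibek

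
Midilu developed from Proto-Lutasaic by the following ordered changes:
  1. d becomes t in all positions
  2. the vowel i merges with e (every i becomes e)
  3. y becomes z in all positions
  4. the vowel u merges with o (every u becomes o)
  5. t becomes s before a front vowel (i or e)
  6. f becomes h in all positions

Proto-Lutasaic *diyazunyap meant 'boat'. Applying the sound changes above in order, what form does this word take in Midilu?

sezazonzap

Midilu: *diyazunyap > tiyazunyap > teyazunyap > tezazunzap > tezazonzap > sezazonzap  (by unconditioned shift, vowel merger, unconditioned shift, vowel merger, palatalisation)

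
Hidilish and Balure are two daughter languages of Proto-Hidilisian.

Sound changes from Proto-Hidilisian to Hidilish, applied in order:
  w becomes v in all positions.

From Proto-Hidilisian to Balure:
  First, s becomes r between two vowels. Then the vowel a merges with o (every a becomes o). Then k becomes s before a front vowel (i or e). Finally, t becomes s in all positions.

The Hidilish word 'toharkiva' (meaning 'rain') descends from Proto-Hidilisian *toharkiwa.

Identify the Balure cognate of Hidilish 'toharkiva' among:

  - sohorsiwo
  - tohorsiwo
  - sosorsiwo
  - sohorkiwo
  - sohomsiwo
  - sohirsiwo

Balure: *toharkiwa
  toharkiwa (rule 1 does not apply)
  toharkiwa → tohorkiwo   [vowel merger]
  tohorkiwo → tohorsiwo   [palatalisation]
  tohorsiwo → sohorsiwo   [unconditioned shift]
  giving Balure sohorsiwo.
Only 'sohorsiwo' matches the regular Balure development of *toharkiwa.

sohorsiwo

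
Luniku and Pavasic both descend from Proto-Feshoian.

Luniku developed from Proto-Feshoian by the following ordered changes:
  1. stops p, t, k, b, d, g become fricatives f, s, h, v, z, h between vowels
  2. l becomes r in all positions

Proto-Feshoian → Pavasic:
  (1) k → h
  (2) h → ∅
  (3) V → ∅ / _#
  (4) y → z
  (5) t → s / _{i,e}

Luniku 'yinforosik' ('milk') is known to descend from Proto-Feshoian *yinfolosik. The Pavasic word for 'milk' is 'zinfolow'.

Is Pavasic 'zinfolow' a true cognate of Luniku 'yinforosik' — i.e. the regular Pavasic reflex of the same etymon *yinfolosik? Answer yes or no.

Derive the expected Pavasic reflex of *yinfolosik:
Pavasic: start from *yinfolosik.
  rule 1 (unconditioned shift): yinfolosik → yinfolosih
  rule 2 (h-loss): yinfolosih → yinfolosi
  rule 3 (apocope): yinfolosi → yinfolos
  rule 4 (unconditioned shift): yinfolos → zinfolos
  rule 5: no change — zinfolos
  ⇒ Pavasic zinfolos
The regular Pavasic reflex would be 'zinfolos', but the attested form is 'zinfolow'. The correspondence is irregular, so they are not cognates (the Pavasic form has a different source).

no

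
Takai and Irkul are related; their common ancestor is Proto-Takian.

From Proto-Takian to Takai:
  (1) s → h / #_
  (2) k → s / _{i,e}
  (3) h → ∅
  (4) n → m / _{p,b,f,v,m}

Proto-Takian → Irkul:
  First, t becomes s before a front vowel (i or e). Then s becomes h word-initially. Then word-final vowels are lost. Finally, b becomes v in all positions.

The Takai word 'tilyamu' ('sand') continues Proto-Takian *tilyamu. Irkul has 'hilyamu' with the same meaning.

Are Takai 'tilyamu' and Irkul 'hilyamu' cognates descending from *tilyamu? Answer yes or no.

Derive the expected Irkul reflex of *tilyamu:
Irkul: *tilyamu
  tilyamu → silyamu   [palatalisation]
  silyamu → hilyamu   [debuccalisation]
  hilyamu → hilyam   [apocope]
  hilyam (rule 4 does not apply)
  giving Irkul hilyam.
The regular Irkul reflex would be 'hilyam', but the attested form is 'hilyamu'. The correspondence is irregular, so they are not cognates (the Irkul form has a different source).

no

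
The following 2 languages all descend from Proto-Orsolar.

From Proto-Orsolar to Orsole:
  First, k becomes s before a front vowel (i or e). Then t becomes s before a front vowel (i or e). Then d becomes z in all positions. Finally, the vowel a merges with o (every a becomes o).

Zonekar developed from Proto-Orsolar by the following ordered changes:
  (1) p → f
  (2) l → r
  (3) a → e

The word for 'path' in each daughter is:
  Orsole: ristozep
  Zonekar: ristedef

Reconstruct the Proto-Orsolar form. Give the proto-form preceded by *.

Position 8: Orsole has p, Zonekar has f. Orsole preserves p here (none of its changes turn any other segment into p), so the proto-segment is *p.
Position 6: Orsole has z, Zonekar has d. Zonekar preserves d here (none of its changes turn any other segment into d), so the proto-segment is *d.
Continuing position by position gives *ristadep; check it forward:
Orsole: *ristadep
  ristadep (rule 1 does not apply)
  ristadep (rule 2 does not apply)
  ristadep → ristazep   [unconditioned shift]
  ristazep → ristozep   [vowel merger]
  giving Orsole ristozep.
Zonekar: start from *ristadep.
  rule 1 (unconditioned shift): ristadep → ristadef
  rule 2: no change — ristadef
  rule 3 (vowel merger): ristadef → ristedef
  ⇒ Zonekar ristedef
Only *ristadep yields all of Orsole ristozep, Zonekar ristedef.

*ristadep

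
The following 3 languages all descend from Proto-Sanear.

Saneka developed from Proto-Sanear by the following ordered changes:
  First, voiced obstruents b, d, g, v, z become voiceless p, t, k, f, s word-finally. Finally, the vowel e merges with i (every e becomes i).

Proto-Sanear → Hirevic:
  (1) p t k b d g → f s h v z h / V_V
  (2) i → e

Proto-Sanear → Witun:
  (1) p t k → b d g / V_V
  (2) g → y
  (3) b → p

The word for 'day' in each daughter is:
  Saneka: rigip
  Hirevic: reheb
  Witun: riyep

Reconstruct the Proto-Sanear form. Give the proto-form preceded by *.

Position 3: Saneka has g, Hirevic has h, Witun has y. Saneka preserves g here (none of its changes turn any other segment into g), so the proto-segment is *g.
Position 5: Saneka has p, Hirevic has b, Witun has p. Hirevic preserves b here (none of its changes turn any other segment into b), so the proto-segment is *b.
Position 4: Saneka has i, Hirevic has e, Witun has e. Witun preserves e here (none of its changes turn any other segment into e), so the proto-segment is *e.
Continuing position by position gives *rigeb; check it forward:
Saneka: *rigeb > rigep > rigip  (by final devoicing, vowel merger)
Hirevic: *rigeb > riheb > reheb  (by intervocalic lenition, vowel merger)
Witun: start from *rigeb.
  rule 1: no change — rigeb
  rule 2 (unconditioned shift): rigeb → riyeb
  rule 3 (unconditioned shift): riyeb → riyep
  ⇒ Witun riyep
Only *rigeb yields all of Saneka rigip, Hirevic reheb, Witun riyep.

*rigeb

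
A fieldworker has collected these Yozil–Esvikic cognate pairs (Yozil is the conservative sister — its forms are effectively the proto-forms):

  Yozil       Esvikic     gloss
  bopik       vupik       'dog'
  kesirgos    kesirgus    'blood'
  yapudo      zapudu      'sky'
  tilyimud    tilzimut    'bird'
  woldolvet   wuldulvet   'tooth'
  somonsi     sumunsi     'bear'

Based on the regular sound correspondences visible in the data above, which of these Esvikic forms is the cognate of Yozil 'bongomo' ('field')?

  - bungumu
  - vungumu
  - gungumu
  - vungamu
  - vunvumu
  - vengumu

bopik ~ vupik — Yozil b corresponds to Esvikic v word-initially before a back vowel.
somonsi ~ sumunsi — Yozil o corresponds to Esvikic u after a consonant, before a nasal.
somonsi ~ sumunsi — Yozil o corresponds to Esvikic u after a consonant, before a nasal.
yapudo ~ zapudu — Yozil o corresponds to Esvikic u word-finally.
Applying these to Yozil 'bongomo':
  bongomo → vongomo   (b→v word-initially before a back vowel)
  vongomo → vungomo   (o→u after a consonant, before a nasal)
  vungomo → vungumo   (o→u after a consonant, before a nasal)
  vungumo → vungumu   (o→u word-finally)
So the Esvikic cognate is 'vungumu'.

vungumu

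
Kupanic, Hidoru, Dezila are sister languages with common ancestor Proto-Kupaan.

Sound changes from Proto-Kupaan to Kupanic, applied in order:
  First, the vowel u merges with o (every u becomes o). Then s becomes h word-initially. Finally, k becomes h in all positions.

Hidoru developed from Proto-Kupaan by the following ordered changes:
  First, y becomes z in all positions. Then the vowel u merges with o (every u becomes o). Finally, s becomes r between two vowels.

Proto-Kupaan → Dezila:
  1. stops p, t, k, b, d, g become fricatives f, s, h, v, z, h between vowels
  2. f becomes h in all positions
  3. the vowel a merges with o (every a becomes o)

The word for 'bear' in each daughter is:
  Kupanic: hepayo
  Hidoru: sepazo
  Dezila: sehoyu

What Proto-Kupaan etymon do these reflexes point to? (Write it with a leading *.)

Position 1: Kupanic has h, Hidoru has s, Dezila has s. Hidoru preserves s here (none of its changes turn any other segment into s), so the proto-segment is *s.
Position 4: Kupanic has a, Hidoru has a, Dezila has o. Kupanic preserves a here (none of its changes turn any other segment into a), so the proto-segment is *a.
Verify the candidate proto-form against each daughter:
Kupanic: *sepayu > sepayo > hepayo  (by vowel merger, debuccalisation)
Hidoru: start from *sepayu.
  rule 1 (unconditioned shift): sepayu → sepazu
  rule 2 (vowel merger): sepazu → sepazo
  rule 3: no change — sepazo
  ⇒ Hidoru sepazo
Dezila: *sepayu
  sepayu → sefayu   [intervocalic lenition]
  sefayu → sehayu   [unconditioned shift]
  sehayu → sehoyu   [vowel merger]
  giving Dezila sehoyu.
Only *sepayu yields all of Kupanic hepayo, Hidoru sepazo, Dezila sehoyu.

*sepayu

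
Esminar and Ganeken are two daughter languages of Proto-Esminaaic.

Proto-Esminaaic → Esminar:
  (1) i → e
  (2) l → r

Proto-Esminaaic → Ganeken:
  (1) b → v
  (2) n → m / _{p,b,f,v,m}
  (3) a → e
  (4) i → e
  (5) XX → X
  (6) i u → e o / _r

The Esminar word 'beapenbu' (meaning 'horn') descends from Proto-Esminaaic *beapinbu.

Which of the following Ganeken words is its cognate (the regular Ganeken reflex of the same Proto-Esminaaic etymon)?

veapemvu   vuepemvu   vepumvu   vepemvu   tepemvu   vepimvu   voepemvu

vepemvu

Ganeken: *beapinbu > veapinvu > veapimvu > veepimvu > veepemvu > vepemvu  (by unconditioned shift, nasal place assimilation, vowel merger, vowel merger, degemination)
Only 'vepemvu' matches the regular Ganeken development of *beapinbu.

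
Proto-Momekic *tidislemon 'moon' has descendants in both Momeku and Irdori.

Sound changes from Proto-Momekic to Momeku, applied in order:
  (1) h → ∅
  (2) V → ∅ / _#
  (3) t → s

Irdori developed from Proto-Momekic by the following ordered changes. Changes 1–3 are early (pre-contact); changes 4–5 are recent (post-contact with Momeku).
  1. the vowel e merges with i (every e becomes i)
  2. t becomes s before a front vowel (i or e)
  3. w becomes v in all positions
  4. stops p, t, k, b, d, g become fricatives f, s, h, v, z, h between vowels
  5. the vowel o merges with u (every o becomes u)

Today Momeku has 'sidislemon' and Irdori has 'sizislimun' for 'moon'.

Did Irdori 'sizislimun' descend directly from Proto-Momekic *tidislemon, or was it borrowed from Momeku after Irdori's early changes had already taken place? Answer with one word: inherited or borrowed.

If inherited, *tidislemon would pass through all of Irdori's changes:
Irdori: start from *tidislemon.
  rule 1 (vowel merger): tidislemon → tidislimon
  rule 2 (palatalisation): tidislimon → sidislimon
  rule 3: no change — sidislimon
  rule 4 (intervocalic lenition): sidislimon → sizislimon
  rule 5 (vowel merger): sizislimon → sizislimun
  ⇒ Irdori sizislimun
If borrowed from Momeku 'sidislemon' after the early changes, it would undergo only the recent ones:
  rule 4 (intervocalic lenition): sidislemon → sizislemon
  rule 5 (vowel merger): sizislemon → sizislemun
  ⇒ as a loan: sizislemun
Irdori 'sizislimun' matches the inherited outcome exactly, so it is an inherited cognate, not a loan.

inherited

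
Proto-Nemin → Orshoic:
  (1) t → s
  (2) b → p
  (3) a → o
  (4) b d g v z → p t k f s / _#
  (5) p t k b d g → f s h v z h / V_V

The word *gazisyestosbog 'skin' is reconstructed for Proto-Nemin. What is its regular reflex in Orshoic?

gozisyessospok

Orshoic: start from *gazisyestosbog.
  rule 1 (unconditioned shift): gazisyestosbog → gazisyessosbog
  rule 2 (unconditioned shift): gazisyessosbog → gazisyessospog
  rule 3 (vowel merger): gazisyessospog → gozisyessospog
  rule 4 (final devoicing): gozisyessospog → gozisyessospok
  rule 5: no change — gozisyessospok
  ⇒ Orshoic gozisyessospok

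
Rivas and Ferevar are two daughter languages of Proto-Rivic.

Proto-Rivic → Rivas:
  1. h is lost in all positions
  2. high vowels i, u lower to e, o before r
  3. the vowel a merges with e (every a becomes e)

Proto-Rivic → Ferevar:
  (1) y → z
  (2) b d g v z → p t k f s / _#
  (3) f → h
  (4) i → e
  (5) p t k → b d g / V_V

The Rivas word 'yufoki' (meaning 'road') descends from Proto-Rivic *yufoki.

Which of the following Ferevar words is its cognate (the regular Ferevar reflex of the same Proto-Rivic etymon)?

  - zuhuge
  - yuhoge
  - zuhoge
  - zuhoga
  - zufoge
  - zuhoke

zuhoge

Ferevar: start from *yufoki.
  rule 1 (unconditioned shift): yufoki → zufoki
  rule 2: no change — zufoki
  rule 3 (unconditioned shift): zufoki → zuhoki
  rule 4 (vowel merger): zuhoki → zuhoke
  rule 5 (intervocalic voicing): zuhoke → zuhoge
  ⇒ Ferevar zuhoge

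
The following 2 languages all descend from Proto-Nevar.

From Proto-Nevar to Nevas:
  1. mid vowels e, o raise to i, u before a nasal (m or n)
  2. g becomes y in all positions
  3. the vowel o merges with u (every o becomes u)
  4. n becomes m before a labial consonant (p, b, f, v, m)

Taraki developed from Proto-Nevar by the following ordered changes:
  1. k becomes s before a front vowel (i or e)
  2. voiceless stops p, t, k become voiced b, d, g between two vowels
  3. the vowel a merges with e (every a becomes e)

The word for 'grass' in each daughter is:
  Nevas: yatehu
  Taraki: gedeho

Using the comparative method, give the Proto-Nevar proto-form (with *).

*gateho

Position 2: Nevas has a, Taraki has e. Nevas preserves a here (none of its changes turn any other segment into a), so the proto-segment is *a.
Position 3: Nevas has t, Taraki has d. Nevas preserves t here (none of its changes turn any other segment into t), so the proto-segment is *t.
Position 1: Nevas has y, Taraki has g. Taking the neighbouring segments as reconstructed: Nevas y could go back to *g or *y; Taraki g can only go back to *g — the one source consistent with every daughter is *g.
Continuing position by position gives *gateho; check it forward:
Nevas: *gateho > yateho > yatehu  (by unconditioned shift, vowel merger)
Taraki: start from *gateho.
  rule 1: no change — gateho
  rule 2 (intervocalic voicing): gateho → gadeho
  rule 3 (vowel merger): gadeho → gedeho
  ⇒ Taraki gedeho
No other proto-form is consistent with every reflex, so the reconstruction is *gateho.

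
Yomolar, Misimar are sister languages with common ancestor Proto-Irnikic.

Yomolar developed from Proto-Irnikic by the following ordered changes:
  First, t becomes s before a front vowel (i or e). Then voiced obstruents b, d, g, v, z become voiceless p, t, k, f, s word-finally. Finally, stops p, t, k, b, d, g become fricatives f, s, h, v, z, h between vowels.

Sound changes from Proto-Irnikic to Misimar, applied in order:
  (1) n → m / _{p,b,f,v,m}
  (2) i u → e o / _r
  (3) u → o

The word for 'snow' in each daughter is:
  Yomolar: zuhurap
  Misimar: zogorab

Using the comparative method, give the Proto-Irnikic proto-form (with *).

*zugurab

Position 3: Yomolar has h, Misimar has g. Misimar preserves g here (none of its changes turn any other segment into g), so the proto-segment is *g.
Position 2: Yomolar has u, Misimar has o. Yomolar preserves u here (none of its changes turn any other segment into u), so the proto-segment is *u.
Verify the candidate proto-form against each daughter:
Yomolar: start from *zugurab.
  rule 1: no change — zugurab
  rule 2 (final devoicing): zugurab → zugurap
  rule 3 (intervocalic lenition): zugurap → zuhurap
  ⇒ Yomolar zuhurap
Misimar: start from *zugurab.
  rule 1: no change — zugurab
  rule 2 (pre-rhotic lowering): zugurab → zugorab
  rule 3 (vowel merger): zugorab → zogorab
  ⇒ Misimar zogorab
*zugurab is the unique common source.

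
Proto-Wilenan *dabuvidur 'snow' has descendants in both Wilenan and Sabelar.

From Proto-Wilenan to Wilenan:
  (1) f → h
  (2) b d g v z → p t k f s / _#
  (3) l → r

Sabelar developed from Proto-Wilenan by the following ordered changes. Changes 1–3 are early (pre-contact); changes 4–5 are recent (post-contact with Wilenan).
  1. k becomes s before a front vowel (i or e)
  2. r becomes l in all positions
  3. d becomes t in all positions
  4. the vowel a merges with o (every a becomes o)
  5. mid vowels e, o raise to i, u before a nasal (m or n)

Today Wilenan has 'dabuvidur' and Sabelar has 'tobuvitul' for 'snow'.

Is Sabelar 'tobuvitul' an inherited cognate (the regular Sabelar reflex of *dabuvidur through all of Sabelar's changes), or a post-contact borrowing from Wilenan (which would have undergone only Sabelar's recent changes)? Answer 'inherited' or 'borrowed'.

inherited

If inherited, *dabuvidur would pass through all of Sabelar's changes:
Sabelar: *dabuvidur
  dabuvidur (rule 1 does not apply)
  dabuvidur → dabuvidul   [unconditioned shift]
  dabuvidul → tabuvitul   [unconditioned shift]
  tabuvitul → tobuvitul   [vowel merger]
  tobuvitul (rule 5 does not apply)
  giving Sabelar tobuvitul.
If borrowed from Wilenan 'dabuvidur' after the early changes, it would undergo only the recent ones:
  rule 4 (vowel merger): dabuvidur → dobuvidur
  rule 5 (pre-nasal raising): no change (dobuvidur)
  ⇒ as a loan: dobuvidur
Sabelar 'tobuvitul' matches the inherited outcome exactly, so it is an inherited cognate, not a loan.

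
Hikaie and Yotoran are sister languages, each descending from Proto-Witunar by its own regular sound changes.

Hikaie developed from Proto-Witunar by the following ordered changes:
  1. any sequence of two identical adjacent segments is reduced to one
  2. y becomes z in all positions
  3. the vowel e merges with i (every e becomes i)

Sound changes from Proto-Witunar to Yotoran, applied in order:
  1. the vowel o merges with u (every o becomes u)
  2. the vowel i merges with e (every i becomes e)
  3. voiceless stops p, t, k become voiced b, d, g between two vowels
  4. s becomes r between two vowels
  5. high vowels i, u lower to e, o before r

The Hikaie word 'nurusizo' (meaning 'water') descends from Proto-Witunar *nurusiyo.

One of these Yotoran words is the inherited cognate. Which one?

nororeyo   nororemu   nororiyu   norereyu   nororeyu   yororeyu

nororeyu

Yotoran: *nurusiyo > nurusiyu > nuruseyu > nurureyu > nororeyu  (by vowel merger, vowel merger, rhotacism, pre-rhotic lowering)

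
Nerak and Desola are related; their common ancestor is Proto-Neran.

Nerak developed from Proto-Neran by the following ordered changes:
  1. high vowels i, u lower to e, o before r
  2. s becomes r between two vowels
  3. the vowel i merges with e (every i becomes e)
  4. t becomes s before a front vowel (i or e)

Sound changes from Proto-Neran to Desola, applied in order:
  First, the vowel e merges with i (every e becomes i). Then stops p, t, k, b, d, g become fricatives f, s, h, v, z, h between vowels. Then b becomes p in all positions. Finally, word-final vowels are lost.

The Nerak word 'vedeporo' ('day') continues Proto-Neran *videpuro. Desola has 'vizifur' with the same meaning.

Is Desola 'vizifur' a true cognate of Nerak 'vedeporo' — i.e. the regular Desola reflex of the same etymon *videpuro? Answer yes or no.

Derive the expected Desola reflex of *videpuro:
Desola: *videpuro
  videpuro → vidipuro   [vowel merger]
  vidipuro → vizifuro   [intervocalic lenition]
  vizifuro (rule 3 does not apply)
  vizifuro → vizifur   [apocope]
  giving Desola vizifur.
Desola 'vizifur' matches the regular reflex exactly, so the pair is cognate.

yes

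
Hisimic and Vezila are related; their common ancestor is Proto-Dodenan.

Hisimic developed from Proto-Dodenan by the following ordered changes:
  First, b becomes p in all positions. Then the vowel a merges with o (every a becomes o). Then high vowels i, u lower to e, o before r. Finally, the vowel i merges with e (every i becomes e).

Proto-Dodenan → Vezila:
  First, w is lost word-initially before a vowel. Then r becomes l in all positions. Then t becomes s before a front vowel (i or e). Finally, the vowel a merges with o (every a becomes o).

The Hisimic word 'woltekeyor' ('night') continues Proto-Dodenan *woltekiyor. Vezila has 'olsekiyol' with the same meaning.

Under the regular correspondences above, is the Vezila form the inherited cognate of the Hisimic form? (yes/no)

yes

Derive the expected Vezila reflex of *woltekiyor:
Vezila: *woltekiyor
  woltekiyor → oltekiyor   [glide loss]
  oltekiyor → oltekiyol   [unconditioned shift]
  oltekiyol → olsekiyol   [palatalisation]
  olsekiyol (rule 4 does not apply)
  giving Vezila olsekiyol.
Vezila 'olsekiyol' matches the regular reflex exactly, so the pair is cognate.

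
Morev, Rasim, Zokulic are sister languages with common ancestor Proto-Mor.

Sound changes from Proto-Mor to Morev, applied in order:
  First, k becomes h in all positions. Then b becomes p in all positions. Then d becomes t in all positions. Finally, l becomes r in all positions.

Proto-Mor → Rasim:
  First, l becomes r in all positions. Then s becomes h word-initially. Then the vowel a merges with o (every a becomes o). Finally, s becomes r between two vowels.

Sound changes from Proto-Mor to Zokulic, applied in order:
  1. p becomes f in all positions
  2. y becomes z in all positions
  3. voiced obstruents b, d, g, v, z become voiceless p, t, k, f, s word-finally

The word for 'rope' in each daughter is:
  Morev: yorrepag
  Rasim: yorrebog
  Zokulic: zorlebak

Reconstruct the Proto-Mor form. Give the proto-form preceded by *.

*yorlebag

Position 1: Morev has y, Rasim has y, Zokulic has z. Morev preserves y here (none of its changes turn any other segment into y), so the proto-segment is *y.
Position 6: Morev has p, Rasim has b, Zokulic has b. Rasim preserves b here (none of its changes turn any other segment into b), so the proto-segment is *b.
Position 4: Morev has r, Rasim has r, Zokulic has l. Zokulic preserves l here (none of its changes turn any other segment into l), so the proto-segment is *l.
Continuing position by position gives *yorlebag; check it forward:
Morev: *yorlebag > yorlepag > yorrepag  (by unconditioned shift, unconditioned shift)
Rasim: start from *yorlebag.
  rule 1 (unconditioned shift): yorlebag → yorrebag
  rule 2: no change — yorrebag
  rule 3 (vowel merger): yorrebag → yorrebog
  rule 4: no change — yorrebog
  ⇒ Rasim yorrebog
Zokulic: *yorlebag
  yorlebag (rule 1 does not apply)
  yorlebag → zorlebag   [unconditioned shift]
  zorlebag → zorlebak   [final devoicing]
  giving Zokulic zorlebak.
Only *yorlebag yields all of Morev yorrepag, Rasim yorrebog, Zokulic zorlebak.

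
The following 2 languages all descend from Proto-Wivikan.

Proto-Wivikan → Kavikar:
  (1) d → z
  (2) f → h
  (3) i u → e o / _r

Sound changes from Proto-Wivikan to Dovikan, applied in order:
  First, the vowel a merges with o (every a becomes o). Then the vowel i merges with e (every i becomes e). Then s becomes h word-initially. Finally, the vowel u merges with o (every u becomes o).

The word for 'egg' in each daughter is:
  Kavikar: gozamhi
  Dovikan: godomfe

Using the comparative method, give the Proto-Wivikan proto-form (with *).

Position 6: Kavikar has h, Dovikan has f. Dovikan preserves f here (none of its changes turn any other segment into f), so the proto-segment is *f.
Position 7: Kavikar has i, Dovikan has e. Kavikar preserves i here (none of its changes turn any other segment into i), so the proto-segment is *i.
This points to *godamfi. Verify forward in each daughter:
Kavikar: start from *godamfi.
  rule 1 (unconditioned shift): godamfi → gozamfi
  rule 2 (unconditioned shift): gozamfi → gozamhi
  rule 3: no change — gozamhi
  ⇒ Kavikar gozamhi
Dovikan: *godamfi > godomfi > godomfe  (by vowel merger, vowel merger)
No other proto-form is consistent with every reflex, so the reconstruction is *godamfi.

*godamfi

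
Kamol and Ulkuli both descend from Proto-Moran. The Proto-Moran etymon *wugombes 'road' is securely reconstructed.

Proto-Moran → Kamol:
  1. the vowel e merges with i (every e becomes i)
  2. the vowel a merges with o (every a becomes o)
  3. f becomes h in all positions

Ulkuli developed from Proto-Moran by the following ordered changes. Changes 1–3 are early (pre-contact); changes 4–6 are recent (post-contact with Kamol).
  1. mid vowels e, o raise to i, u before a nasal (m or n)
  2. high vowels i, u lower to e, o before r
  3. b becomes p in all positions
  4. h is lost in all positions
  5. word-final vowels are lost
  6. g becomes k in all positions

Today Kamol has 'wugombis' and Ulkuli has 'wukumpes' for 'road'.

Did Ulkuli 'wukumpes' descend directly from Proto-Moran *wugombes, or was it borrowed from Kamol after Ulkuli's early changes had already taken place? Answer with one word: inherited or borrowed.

If inherited, *wugombes would pass through all of Ulkuli's changes:
Ulkuli: *wugombes
  wugombes → wugumbes   [pre-nasal raising]
  wugumbes (rule 2 does not apply)
  wugumbes → wugumpes   [unconditioned shift]
  wugumpes (rule 4 does not apply)
  wugumpes (rule 5 does not apply)
  wugumpes → wukumpes   [unconditioned shift]
  giving Ulkuli wukumpes.
If borrowed from Kamol 'wugombis' after the early changes, it would undergo only the recent ones:
  rule 4 (h-loss): no change (wugombis)
  rule 5 (apocope): no change (wugombis)
  rule 6 (unconditioned shift): wugombis → wukombis
  ⇒ as a loan: wukombis
Ulkuli 'wukumpes' matches the inherited outcome exactly, so it is an inherited cognate, not a loan.

inherited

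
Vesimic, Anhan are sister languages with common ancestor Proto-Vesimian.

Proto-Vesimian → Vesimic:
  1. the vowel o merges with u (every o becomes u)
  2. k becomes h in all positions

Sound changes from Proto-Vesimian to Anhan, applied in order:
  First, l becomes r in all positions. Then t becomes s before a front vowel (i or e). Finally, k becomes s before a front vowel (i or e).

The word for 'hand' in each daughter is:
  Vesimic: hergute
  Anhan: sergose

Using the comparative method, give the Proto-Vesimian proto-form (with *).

*kergote

Position 6: Vesimic has t, Anhan has s. Vesimic preserves t here (none of its changes turn any other segment into t), so the proto-segment is *t.
Position 5: Vesimic has u, Anhan has o. Anhan preserves o here (none of its changes turn any other segment into o), so the proto-segment is *o.
Position 1: Vesimic has h, Anhan has s. Taking the neighbouring segments as reconstructed: Vesimic h could go back to *k or *h; Anhan s could go back to *t or *k or *s — the one source consistent with every daughter is *k.
The remaining positions agree across the daughters. Check the candidate against every language:
Vesimic: *kergote > kergute > hergute  (by vowel merger, unconditioned shift)
Anhan: *kergote > kergose > sergose  (by palatalisation, palatalisation)
Only *kergote yields all of Vesimic hergute, Anhan sergose.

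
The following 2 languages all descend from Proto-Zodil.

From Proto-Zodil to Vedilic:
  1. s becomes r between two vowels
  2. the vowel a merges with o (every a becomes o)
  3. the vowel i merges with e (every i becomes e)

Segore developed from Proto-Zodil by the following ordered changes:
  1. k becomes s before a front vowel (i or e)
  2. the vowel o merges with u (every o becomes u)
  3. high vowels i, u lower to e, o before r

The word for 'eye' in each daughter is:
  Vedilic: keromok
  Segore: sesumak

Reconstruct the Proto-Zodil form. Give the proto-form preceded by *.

Position 6: Vedilic has o, Segore has a. Segore preserves a here (none of its changes turn any other segment into a), so the proto-segment is *a.
Position 4: Vedilic has o, Segore has u. Taking the neighbouring segments as reconstructed: Vedilic o could go back to *a or *o; Segore u could go back to *o or *u — the one source consistent with every daughter is *o.
Position 3: Vedilic has r, Segore has s. Taking the neighbouring segments as reconstructed: Vedilic r could go back to *s or *r; Segore s can only go back to *s — the one source consistent with every daughter is *s.
This points to *kesomak. Verify forward in each daughter:
Vedilic: *kesomak
  kesomak → keromak   [rhotacism]
  keromak → keromok   [vowel merger]
  keromok (rule 3 does not apply)
  giving Vedilic keromok.
Segore: *kesomak
  kesomak → sesomak   [palatalisation]
  sesomak → sesumak   [vowel merger]
  sesumak (rule 3 does not apply)
  giving Segore sesumak.
No other proto-form is consistent with every reflex, so the reconstruction is *kesomak.

*kesomak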